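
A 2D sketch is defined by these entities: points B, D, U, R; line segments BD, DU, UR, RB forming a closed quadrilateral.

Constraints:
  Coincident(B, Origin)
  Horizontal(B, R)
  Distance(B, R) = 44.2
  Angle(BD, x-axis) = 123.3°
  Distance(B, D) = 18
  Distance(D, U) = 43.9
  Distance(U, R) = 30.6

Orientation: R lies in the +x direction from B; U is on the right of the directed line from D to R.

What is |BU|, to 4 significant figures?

26.22

B is at the origin; BR is horizontal with |BR| = 44.2 and R in +x, so R = (44.2, 0). BD runs at 123.3° with |BD| = 18.0, so D = (-9.882, 15.04). U is determined by |DU| = 43.9 and |UR| = 30.6 together: it lies at the intersection of circle(D, 43.9) and circle(R, 30.6). With |DR| = 56.14, the foot of the radical line on DR is 36.89 from D and the perpendicular offset is √(43.9² − 36.89²) = 23.79. Taking the right-of-DR solution: U = (19.28, -17.77).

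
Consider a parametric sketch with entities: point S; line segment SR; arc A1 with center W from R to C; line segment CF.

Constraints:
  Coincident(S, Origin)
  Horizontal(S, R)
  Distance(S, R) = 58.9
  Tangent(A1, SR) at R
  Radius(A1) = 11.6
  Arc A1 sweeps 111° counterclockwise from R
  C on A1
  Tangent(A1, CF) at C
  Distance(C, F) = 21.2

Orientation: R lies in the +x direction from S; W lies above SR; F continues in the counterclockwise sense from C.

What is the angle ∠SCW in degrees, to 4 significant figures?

8.267°

S is at the origin; S and R share the same y with |SR| = 58.9 and R on the +x side, so R = (58.90, 0.000). The tangent condition forces WR to be normal to SR, so W = R + (0, 11.6) = (58.90, 11.60). On A1, R sits at bearing -90° from W; a 111° counterclockwise sweep puts C at bearing 21°, so C = W + 11.6·(cos 21°, sin 21°) = (69.73, 15.76). Then cos ∠SCW = CS·CW / (|CS||CW|), giving 8.267°.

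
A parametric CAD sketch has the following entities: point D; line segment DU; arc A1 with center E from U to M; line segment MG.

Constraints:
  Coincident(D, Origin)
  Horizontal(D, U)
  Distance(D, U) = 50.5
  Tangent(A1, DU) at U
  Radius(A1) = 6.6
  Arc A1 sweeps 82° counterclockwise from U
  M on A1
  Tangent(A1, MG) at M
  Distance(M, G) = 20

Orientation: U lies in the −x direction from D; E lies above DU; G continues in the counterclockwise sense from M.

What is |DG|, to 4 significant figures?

48.43

On A1, U sits at bearing -90° from E; an 82° counterclockwise sweep puts M at bearing -8°, so M = E + 6.6·(cos -8°, sin -8°) = (-43.96, 5.681). Tangency of A1 to MG means the radius EM is perpendicular to MG, so MG runs along (−sin -8°, cos -8°); with |MG| = 20.0, G = (-41.18, 25.49). Then |DG| = |G − D| = 48.43.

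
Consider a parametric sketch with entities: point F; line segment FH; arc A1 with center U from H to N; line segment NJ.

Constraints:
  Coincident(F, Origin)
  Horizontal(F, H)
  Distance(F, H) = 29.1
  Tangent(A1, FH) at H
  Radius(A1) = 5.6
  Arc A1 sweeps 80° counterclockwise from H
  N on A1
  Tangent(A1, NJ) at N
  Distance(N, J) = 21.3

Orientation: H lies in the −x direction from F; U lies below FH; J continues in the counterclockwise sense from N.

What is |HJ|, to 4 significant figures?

27.21

F is at the origin; F and H share the same y with |FH| = 29.1 and H on the −x side, so H = (-29.10, 0.000). Since A1 is tangent to FH there, UH ⟂ FH, so U = H + (0, -5.6) = (-29.10, -5.600). On A1, H sits at bearing 90° from U; an 80° counterclockwise sweep puts N at bearing 170°, so N = U + 5.6·(cos 170°, sin 170°) = (-34.61, -4.628). A1 meets NJ tangentially, so UN is at right angles to NJ, so NJ runs along (−sin 170°, cos 170°); with |NJ| = 21.3, J = (-38.31, -25.60). Then |HJ| = |J − H| = 27.21.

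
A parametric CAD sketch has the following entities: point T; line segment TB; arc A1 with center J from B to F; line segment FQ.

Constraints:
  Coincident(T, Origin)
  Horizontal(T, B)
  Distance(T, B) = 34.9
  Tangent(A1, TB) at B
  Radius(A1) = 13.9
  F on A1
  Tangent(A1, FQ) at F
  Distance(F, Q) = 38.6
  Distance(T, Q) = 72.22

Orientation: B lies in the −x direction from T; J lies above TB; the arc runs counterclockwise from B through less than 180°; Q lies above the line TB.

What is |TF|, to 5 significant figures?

33.691

Checks: |JF| = 13.90 ✓; ∠(JF, FQ) = 90.00° ✓; |FQ| = 38.60 ✓; |TQ| = 72.22 ✓.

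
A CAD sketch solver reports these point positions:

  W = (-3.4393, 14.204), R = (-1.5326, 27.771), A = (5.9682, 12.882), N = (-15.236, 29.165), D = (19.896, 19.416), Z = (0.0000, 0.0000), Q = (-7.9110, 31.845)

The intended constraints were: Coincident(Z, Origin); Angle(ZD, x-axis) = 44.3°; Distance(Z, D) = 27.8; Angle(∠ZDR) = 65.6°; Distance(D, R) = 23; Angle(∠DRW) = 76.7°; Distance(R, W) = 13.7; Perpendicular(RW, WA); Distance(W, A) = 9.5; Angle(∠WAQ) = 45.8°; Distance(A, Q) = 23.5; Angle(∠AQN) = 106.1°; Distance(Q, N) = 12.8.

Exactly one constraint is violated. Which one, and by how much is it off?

Distance(Q, N) = 12.8 — off by 5.00.

Z = (0.00, 0.00) ✓; ZD at 44.30° ✓; |ZD| = 27.80 ✓; ∠ZDR = 65.60° ✓; |DR| = 23.00 ✓; ∠DRW = 76.70° ✓; |RW| = 13.70 ✓; ∠(RW, WA) = 90.00° ✓; |WA| = 9.500 ✓; ∠WAQ = 45.80° ✓; |AQ| = 23.50 ✓; ∠AQN = 106.1° ✓; |QN| = 7.800 ✗.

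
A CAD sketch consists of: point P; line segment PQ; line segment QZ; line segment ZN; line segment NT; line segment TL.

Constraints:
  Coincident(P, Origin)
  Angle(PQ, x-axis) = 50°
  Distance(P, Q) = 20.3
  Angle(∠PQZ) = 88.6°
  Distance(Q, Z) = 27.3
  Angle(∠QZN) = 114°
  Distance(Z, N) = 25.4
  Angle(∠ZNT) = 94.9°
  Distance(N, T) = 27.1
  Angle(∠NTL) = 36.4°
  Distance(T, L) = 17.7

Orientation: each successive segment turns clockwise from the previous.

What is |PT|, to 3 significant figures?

20.9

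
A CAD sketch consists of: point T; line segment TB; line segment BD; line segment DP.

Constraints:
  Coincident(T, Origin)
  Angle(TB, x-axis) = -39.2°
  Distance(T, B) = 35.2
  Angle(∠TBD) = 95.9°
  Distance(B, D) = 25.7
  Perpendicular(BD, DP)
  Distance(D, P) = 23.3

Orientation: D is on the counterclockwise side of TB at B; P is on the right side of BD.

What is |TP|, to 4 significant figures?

65.27

T is at the origin; TB runs at -39.2° with length 35.2, so B = 35.2·(cos -39.2°, sin -39.2°) = (27.28, -22.25). ∠TBD = 95.9°, so BD runs at -39.2° + (180° − 95.9°) = 44.90° from the x-axis; with |BD| = 25.7, D = B + 25.7·(cos 44.90°, sin 44.90°) = (45.48, -4.107). The perpendicularity gives DP at right angles to BD; with |DP| = 23.3 on the right of BD, P = D + 23.3·(0.7059, -0.7083) = (61.93, -20.61). Then |TP| = |P − T| = 65.27.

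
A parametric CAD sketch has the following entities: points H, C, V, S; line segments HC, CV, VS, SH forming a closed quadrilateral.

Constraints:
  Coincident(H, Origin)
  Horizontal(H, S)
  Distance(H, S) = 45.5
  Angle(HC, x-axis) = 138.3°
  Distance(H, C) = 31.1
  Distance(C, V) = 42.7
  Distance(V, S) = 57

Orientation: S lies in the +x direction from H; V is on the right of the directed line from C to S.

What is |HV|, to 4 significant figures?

20.91

Checks: |CV| = 42.70 ✓; |VS| = 57.00 ✓.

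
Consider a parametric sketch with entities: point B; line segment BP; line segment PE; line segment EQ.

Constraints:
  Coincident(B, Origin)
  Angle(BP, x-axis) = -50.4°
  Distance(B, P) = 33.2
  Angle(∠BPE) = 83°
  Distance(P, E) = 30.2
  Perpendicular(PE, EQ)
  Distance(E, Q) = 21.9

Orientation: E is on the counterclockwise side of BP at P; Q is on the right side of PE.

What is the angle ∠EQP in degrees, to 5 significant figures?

54.052°

∠BPE = 83.0°, so PE runs at -50.4° + (180° − 83.0°) = 46.600° from the x-axis; with |PE| = 30.2, E = P + 30.2·(cos 46.600°, sin 46.600°) = (41.913, -3.6385). The perpendicularity gives EQ at right angles to PE; with |EQ| = 21.9 on the right of PE, Q = E + 21.9·(0.72657, -0.68709) = (57.825, -18.686). Then cos ∠EQP = QE·QP / (|QE||QP|), giving 54.052°.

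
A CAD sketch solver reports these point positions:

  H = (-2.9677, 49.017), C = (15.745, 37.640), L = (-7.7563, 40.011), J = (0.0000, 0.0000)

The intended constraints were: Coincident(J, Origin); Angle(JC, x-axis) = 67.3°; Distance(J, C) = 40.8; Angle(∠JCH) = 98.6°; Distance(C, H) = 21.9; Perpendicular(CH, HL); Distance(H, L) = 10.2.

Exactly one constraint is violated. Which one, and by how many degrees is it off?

Perpendicular(CH, HL) — off by 3.30°.

J = (0.00, 0.00) ✓; JC at 67.30° ✓; |JC| = 40.80 ✓; ∠JCH = 98.60° ✓; |CH| = 21.90 ✓; ∠(CH, HL) = 93.30° ✗; |HL| = 10.20 ✓.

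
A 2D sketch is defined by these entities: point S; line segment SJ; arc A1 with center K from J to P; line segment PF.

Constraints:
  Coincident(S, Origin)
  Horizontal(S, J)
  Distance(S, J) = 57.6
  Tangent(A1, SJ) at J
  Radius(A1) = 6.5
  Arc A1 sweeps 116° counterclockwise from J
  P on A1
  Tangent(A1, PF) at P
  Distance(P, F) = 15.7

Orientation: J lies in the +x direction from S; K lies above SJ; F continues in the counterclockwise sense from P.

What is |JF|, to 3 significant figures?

23.5

On A1, J sits at bearing -90° from K; a 116° counterclockwise sweep puts P at bearing 26°, so P = K + 6.5·(cos 26°, sin 26°) = (63.4, 9.35). Tangency of A1 to PF means the radius KP is perpendicular to PF, so PF runs along (−sin 26°, cos 26°); with |PF| = 15.7, F = (56.6, 23.5). Then |JF| = |F − J| = 23.5.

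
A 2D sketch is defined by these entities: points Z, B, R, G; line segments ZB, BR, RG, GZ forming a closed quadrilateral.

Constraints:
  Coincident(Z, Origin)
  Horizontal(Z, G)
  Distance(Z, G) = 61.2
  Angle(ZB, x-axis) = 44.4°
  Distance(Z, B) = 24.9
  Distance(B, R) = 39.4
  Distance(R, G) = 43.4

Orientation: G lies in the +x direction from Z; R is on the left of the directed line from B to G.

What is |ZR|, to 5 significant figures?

64.201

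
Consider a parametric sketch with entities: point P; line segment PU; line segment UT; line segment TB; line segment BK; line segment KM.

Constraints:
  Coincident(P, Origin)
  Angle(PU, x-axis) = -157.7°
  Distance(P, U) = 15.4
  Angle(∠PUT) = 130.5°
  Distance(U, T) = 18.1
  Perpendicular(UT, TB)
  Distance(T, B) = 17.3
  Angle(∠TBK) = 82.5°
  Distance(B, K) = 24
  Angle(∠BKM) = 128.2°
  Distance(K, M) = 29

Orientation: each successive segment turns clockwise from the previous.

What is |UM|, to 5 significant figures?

23.157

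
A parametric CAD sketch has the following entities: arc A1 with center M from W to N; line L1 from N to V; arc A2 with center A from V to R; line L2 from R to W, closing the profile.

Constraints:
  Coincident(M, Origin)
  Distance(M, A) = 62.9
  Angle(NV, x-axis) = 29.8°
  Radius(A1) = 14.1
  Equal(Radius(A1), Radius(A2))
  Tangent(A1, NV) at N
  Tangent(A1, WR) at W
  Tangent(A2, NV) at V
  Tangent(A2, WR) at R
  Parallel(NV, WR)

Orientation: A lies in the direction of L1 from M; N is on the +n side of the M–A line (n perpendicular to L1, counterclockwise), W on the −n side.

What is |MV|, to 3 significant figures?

64.5

The slot axis is L1's direction at 29.8°, so u = (cos 29.8°, sin 29.8°) = (0.868, 0.497) and n = (−sin 29.8°, cos 29.8°) = (-0.497, 0.868). M is at the origin and A lies 62.9 along u from M, so A = 62.9·u = (54.6, 31.3). Tangency of A1 to both parallel lines with radius 14.1 puts N and W at M ± 14.1·n: N = (-7.01, 12.2), W = (7.01, -12.2). Equal radii place V and R the same way about A: V = A + 14.1·n = (47.6, 43.5), R = A − 14.1·n = (61.6, 19.0). Then |MV| = |V − M| = 64.5.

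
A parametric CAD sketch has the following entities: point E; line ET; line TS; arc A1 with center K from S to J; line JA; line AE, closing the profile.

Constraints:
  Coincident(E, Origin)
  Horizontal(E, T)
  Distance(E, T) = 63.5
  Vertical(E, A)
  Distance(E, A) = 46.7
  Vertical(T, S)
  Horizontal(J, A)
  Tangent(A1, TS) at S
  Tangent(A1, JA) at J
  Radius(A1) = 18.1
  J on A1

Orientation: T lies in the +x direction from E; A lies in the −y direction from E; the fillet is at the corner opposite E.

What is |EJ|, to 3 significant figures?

65.1

E is at the origin; E and T share the same y with |ET| = 63.5 and T on the +x side, so T = (63.5, 0.00). E and A share the same x with |EA| = 46.7 and A on the −y side, so A = (0.00, -46.7). The virtual corner opposite E is at (63.5, -46.7). Since A1 is tangent to TS there, KS ⟂ TS and tangency of A1 to JA means the radius KJ is perpendicular to JA, with radius 18.1, so the center K sits 18.1 in from both sides at K = (45.4, -28.6). That places the tangent points at S = (63.5, -28.6) on TS and J = (45.4, -46.7) on JA. Then |EJ| = |J − E| = 65.1.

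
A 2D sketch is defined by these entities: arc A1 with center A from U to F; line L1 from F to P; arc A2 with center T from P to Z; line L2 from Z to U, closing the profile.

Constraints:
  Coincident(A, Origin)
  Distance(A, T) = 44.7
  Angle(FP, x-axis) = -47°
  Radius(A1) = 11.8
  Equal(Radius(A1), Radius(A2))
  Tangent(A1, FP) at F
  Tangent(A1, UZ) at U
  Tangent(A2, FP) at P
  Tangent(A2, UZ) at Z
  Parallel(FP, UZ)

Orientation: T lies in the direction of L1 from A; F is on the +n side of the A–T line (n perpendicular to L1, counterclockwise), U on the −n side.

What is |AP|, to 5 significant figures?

46.231

Tangency of A1 to both parallel lines with radius 11.8 puts F and U at A ± 11.8·n: F = (8.6300, 8.0476), U = (-8.6300, -8.0476). Equal radii place P and Z the same way about T: P = T + 11.8·n = (39.115, -24.644), Z = T − 11.8·n = (21.855, -40.739). Then |AP| = |P − A| = 46.231.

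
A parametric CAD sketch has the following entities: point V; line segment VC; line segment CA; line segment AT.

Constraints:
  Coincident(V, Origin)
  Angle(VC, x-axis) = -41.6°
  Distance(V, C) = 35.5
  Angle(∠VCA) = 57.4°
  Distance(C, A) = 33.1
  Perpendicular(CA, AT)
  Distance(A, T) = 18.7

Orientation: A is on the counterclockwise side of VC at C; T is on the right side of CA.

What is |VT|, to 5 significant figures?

50.576

V is at the origin; VC runs at -41.6° with length 35.5, so C = 35.5·(cos -41.6°, sin -41.6°) = (26.547, -23.569). ∠VCA = 57.4°, so CA runs at -41.6° + (180° − 57.4°) = 81.000° from the x-axis; with |CA| = 33.1, A = C + 33.1·(cos 81.000°, sin 81.000°) = (31.725, 9.1231). CA is perpendicular to AT; with |AT| = 18.7 on the right of CA, T = A + 18.7·(0.98769, -0.15643) = (50.195, 6.1978). Then |VT| = |T − V| = 50.576.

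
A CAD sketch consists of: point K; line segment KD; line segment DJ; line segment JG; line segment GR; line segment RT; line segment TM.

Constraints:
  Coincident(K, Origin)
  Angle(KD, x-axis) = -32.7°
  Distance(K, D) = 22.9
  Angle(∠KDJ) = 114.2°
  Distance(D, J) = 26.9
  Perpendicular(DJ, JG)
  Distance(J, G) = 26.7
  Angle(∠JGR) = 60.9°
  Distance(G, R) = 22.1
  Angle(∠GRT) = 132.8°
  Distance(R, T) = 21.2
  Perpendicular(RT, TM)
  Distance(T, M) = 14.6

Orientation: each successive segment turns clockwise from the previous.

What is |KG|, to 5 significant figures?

36.750

∠KDJ = 114.2° gives DJ at -98.500° from the x-axis; with |DJ| = 26.9, J = (15.295, -38.976). DJ is perpendicular to JG, so JG runs at 171.50°; with |JG| = 26.7, G = (-11.112, -35.030). Then |KG| = |G − K| = 36.750.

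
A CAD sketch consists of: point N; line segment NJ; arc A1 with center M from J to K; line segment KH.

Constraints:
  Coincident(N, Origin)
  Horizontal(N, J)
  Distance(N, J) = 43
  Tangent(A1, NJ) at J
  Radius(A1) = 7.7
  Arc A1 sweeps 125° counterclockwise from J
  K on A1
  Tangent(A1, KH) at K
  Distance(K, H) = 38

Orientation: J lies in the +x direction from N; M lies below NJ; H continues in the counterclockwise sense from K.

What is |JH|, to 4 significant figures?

45.93

N is at the origin; NJ is horizontal with |NJ| = 43.0 and J on the +x side, so J = (43.00, 0.000). Tangency of A1 to NJ means the radius MJ is perpendicular to NJ, so M = J + (0, -7.7) = (43.00, -7.700). On A1, J sits at bearing 90° from M; a 125° counterclockwise sweep puts K at bearing 215°, so K = M + 7.7·(cos 215°, sin 215°) = (36.69, -12.12). A1 meets KH tangentially, so MK is at right angles to KH, so KH runs along (−sin 215°, cos 215°); with |KH| = 38.0, H = (58.49, -43.24). Then |JH| = |H − J| = 45.93.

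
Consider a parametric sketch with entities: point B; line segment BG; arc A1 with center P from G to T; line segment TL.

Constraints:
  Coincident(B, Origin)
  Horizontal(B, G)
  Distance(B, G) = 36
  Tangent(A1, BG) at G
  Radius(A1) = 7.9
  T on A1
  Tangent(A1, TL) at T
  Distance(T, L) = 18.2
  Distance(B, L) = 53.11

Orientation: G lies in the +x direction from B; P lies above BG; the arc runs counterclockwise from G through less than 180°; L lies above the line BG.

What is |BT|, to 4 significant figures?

44.21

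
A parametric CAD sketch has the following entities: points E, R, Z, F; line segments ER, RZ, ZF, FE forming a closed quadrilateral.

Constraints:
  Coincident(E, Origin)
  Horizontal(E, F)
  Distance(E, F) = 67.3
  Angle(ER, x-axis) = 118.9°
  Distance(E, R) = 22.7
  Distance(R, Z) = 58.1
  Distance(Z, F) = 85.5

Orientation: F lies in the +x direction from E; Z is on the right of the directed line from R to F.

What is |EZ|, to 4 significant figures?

39.29

Checks: |RZ| = 58.10 ✓; |ZF| = 85.50 ✓.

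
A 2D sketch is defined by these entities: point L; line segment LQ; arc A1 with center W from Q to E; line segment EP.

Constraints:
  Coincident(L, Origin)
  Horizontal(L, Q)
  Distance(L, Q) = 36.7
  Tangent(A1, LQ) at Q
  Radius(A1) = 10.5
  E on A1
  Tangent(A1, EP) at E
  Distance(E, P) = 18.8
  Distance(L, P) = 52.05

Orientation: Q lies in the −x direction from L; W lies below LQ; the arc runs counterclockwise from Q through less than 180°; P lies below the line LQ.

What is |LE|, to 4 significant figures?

48.67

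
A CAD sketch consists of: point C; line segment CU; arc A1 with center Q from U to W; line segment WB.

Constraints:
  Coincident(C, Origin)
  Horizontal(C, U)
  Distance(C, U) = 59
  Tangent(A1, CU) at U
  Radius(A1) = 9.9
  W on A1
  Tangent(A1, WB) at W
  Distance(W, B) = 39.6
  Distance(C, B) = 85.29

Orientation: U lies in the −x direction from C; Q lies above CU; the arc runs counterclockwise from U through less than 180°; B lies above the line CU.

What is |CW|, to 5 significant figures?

52.451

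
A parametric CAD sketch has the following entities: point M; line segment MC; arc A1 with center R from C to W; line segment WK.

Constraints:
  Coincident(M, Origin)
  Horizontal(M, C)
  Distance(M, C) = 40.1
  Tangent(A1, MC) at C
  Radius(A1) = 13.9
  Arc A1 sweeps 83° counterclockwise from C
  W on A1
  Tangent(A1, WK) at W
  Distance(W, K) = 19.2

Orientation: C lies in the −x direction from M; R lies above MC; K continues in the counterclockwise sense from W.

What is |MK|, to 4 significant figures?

39.39

M is at the origin; MC is horizontal with |MC| = 40.1 and C on the −x side, so C = (-40.10, 0.000). Tangency of A1 to MC means the radius RC is perpendicular to MC, so R = C + (0, 13.9) = (-40.10, 13.90). On A1, C sits at bearing -90° from R; an 83° counterclockwise sweep puts W at bearing -7°, so W = R + 13.9·(cos -7°, sin -7°) = (-26.30, 12.21). A1 meets WK tangentially, so RW is at right angles to WK, so WK runs along (−sin -7°, cos -7°); with |WK| = 19.2, K = (-23.96, 31.26). Then |MK| = |K − M| = 39.39.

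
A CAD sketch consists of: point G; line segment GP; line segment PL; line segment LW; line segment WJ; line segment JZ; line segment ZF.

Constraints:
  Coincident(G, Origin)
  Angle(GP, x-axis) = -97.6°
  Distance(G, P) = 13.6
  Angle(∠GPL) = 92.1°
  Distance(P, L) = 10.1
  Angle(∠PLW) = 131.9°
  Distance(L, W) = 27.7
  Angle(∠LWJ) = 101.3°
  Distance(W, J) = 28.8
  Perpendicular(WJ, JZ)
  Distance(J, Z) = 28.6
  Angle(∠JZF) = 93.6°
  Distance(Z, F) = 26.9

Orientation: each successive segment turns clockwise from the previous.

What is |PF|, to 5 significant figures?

5.1367

G is at the origin; GP runs at -97.6° with length 13.6, so P = (-1.7987, -13.481). ∠GPL = 92.1° gives PL at 174.50° from the x-axis; with |PL| = 10.1, L = (-11.852, -12.512). ∠PLW = 131.9° gives LW at 126.40° from the x-axis; with |LW| = 27.7, W = (-28.290, 9.7831). ∠LWJ = 101.3° gives WJ at 47.700° from the x-axis; with |WJ| = 28.8, J = (-8.9071, 31.084). WJ ⟂ JZ, so JZ runs at -42.300°; with |JZ| = 28.6, Z = (12.246, 11.836). ∠JZF = 93.6° gives ZF at -128.70° from the x-axis; with |ZF| = 26.9, F = (-4.5727, -9.1573). Then |PF| = |F − P| = 5.1367.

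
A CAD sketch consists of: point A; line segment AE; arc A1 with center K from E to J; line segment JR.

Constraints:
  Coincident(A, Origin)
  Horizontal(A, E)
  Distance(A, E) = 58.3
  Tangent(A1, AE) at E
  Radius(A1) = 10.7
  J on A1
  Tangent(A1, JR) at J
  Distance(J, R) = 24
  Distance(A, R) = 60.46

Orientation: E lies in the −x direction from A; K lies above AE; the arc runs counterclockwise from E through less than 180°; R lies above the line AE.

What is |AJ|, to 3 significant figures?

49.0

Checks: |KE| = 10.70 ✓; |KJ| = 10.70 ✓; ∠(KJ, JR) = 90.00° ✓; |JR| = 24.00 ✓; |AR| = 60.46 ✓.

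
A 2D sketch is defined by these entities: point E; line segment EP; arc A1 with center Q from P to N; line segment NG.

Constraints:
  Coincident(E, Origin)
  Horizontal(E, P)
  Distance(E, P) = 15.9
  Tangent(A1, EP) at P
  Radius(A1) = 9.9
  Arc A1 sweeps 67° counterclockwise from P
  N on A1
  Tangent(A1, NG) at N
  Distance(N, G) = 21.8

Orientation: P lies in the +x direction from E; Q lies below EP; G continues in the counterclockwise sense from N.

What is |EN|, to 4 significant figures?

9.080

E is at the origin; EP is horizontal with |EP| = 15.9 and P on the +x side, so P = (15.90, 0.000). Since A1 is tangent to EP there, QP ⟂ EP, so Q = P + (0, -9.9) = (15.90, -9.900). On A1, P sits at bearing 90° from Q; a 67° counterclockwise sweep puts N at bearing 157°, so N = Q + 9.9·(cos 157°, sin 157°) = (6.787, -6.032). Then |EN| = |N − E| = 9.080.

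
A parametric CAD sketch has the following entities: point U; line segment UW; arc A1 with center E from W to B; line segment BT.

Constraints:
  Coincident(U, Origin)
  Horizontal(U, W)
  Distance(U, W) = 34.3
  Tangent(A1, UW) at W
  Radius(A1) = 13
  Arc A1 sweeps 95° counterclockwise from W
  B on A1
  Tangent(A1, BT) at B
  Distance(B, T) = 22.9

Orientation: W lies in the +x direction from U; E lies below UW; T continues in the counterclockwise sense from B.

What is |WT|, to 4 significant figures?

38.54

On A1, W sits at bearing 90° from E; a 95° counterclockwise sweep puts B at bearing 185°, so B = E + 13.0·(cos 185°, sin 185°) = (21.35, -14.13). Since A1 is tangent to BT there, EB ⟂ BT, so BT runs along (−sin 185°, cos 185°); with |BT| = 22.9, T = (23.35, -36.95). Then |WT| = |T − W| = 38.54.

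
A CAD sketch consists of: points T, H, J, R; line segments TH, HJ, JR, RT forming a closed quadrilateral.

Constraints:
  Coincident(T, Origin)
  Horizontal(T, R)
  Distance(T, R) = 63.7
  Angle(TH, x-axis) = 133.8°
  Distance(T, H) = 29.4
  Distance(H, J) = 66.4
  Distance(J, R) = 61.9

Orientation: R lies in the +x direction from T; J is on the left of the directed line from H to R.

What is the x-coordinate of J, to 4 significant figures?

36.47

Checks: |HJ| = 66.40 ✓; |JR| = 61.90 ✓.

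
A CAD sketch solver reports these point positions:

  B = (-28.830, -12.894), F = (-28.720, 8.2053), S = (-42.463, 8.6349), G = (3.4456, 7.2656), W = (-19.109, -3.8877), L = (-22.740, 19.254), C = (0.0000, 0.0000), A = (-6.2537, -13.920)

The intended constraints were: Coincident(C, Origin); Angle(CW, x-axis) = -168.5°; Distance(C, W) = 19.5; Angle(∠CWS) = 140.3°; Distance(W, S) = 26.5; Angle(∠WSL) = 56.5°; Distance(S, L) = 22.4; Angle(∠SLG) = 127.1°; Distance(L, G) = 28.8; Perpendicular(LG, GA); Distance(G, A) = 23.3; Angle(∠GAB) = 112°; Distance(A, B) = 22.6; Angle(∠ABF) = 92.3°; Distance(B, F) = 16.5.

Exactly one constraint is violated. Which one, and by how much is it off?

Distance(B, F) = 16.5 — off by 4.60.

C = (0.00, 0.00) ✓; CW at -168.5° ✓; |CW| = 19.50 ✓; ∠CWS = 140.3° ✓; |WS| = 26.50 ✓; ∠WSL = 56.50° ✓; |SL| = 22.40 ✓; ∠SLG = 127.1° ✓; |LG| = 28.80 ✓; ∠(LG, GA) = 90.00° ✓; |GA| = 23.30 ✓; ∠GAB = 112.0° ✓; |AB| = 22.60 ✓; ∠ABF = 92.30° ✓; |BF| = 21.10 ✗.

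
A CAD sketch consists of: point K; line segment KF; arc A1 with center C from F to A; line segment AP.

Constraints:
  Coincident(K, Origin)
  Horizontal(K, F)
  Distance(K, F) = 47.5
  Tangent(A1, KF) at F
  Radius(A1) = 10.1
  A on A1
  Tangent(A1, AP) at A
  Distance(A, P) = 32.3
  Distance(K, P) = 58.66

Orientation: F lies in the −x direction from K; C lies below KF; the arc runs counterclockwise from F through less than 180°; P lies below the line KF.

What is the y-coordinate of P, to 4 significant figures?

-43.06

Checks: ∠(CF, FK) = 90.00° ✓; |CF| = 10.10 ✓; |CA| = 10.10 ✓; ∠(CA, AP) = 90.00° ✓; |AP| = 32.30 ✓; |KP| = 58.66 ✓.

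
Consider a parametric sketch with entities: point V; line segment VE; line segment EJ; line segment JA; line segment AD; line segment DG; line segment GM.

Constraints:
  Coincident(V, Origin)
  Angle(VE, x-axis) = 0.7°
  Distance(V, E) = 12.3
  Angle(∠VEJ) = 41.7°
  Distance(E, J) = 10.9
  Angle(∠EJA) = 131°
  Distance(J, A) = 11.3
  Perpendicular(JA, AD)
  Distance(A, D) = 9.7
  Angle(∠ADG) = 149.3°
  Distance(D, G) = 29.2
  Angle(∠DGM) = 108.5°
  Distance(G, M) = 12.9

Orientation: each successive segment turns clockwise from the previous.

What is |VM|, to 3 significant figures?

33.1

V is at the origin; VE runs at 0.7° with length 12.3, so E = (12.3, 0.150). ∠VEJ = 41.7° gives EJ at -138° from the x-axis; with |EJ| = 10.9, J = (4.25, -7.20). ∠EJA = 131.0° gives JA at 173° from the x-axis; with |JA| = 11.3, A = (-6.98, -5.90). The perpendicularity gives AD at right angles to JA, so AD runs at 83.4°; with |AD| = 9.7, D = (-5.86, 3.73). ∠ADG = 149.3° gives DG at 52.7° from the x-axis; with |DG| = 29.2, G = (11.8, 27.0). ∠DGM = 108.5° gives GM at -18.8° from the x-axis; with |GM| = 12.9, M = (24.0, 22.8). Then |VM| = |M − V| = 33.1.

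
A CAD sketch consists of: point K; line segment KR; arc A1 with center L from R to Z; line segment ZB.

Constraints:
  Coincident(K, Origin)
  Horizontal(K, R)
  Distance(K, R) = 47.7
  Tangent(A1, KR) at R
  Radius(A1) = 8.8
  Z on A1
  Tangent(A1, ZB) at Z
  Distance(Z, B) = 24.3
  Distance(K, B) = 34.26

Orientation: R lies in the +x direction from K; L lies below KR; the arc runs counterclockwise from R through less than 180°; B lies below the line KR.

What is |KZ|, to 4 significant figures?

40.90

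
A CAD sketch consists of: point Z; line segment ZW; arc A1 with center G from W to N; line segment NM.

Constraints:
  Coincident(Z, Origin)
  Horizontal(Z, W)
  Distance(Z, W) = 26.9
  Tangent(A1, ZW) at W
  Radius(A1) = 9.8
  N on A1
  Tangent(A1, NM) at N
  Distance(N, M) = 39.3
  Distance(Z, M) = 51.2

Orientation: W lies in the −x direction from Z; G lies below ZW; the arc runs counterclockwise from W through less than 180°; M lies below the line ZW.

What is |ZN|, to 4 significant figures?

38.32

Z is at the origin; ZW is horizontal with |ZW| = 26.9 and W on the −x side, so W = (-26.90, 0.000). Tangency of A1 to ZW means the radius GW is perpendicular to ZW, so G = W + (0, -9.8) = (-26.90, -9.800). Since GN ⟂ NM (tangency), |GM| = √(9.8² + 39.3²) = 40.50 regardless of where N sits on A1. So M lies on both circle(Z, 51.2) and circle(G, 40.50); the below-ZW intersection is M = (-15.72, -48.73). N is the foot of the tangent from M: N = (-35.38, -14.70).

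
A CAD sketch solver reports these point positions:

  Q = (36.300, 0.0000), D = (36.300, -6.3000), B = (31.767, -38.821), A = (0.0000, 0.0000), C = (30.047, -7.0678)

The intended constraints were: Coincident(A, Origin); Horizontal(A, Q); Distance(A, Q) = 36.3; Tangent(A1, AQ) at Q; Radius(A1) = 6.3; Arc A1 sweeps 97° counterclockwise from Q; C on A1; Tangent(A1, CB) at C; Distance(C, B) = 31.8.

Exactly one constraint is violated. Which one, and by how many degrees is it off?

Tangent(A1, CB) at C — off by 3.90°.

A = (0.00, 0.00) ✓; A.y = 0.00, Q.y = 0.00 ✓; |AQ| = 36.30 ✓; ∠(DQ, QA) = 90.00° ✓; |DQ| = 6.300 ✓; bearing(D→C) − bearing(D→Q) = 97.00° ✓; |DC| = 6.300 ✓; ∠(DC, CB) = 93.90° ✗; |CB| = 31.80 ✓.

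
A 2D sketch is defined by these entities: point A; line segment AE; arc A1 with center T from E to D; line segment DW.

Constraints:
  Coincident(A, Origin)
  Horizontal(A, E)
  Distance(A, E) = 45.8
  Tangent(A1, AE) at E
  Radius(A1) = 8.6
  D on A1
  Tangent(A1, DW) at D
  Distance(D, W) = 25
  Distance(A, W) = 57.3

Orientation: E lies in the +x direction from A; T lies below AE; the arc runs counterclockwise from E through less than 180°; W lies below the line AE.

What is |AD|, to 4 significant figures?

39.27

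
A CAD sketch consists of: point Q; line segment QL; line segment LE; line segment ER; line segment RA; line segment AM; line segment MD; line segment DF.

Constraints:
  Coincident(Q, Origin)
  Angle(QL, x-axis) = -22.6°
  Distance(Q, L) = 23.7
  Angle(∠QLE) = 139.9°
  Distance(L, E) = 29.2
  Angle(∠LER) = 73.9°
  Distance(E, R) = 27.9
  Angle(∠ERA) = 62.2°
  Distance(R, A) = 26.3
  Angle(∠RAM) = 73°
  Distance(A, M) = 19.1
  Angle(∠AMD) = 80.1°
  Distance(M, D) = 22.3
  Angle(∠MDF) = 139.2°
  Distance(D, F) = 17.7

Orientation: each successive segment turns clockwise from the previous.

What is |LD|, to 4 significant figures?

33.43

Q is at the origin; QL runs at -22.6° with length 23.7, so L = (21.88, -9.108). ∠QLE = 139.9° gives LE at -62.70° from the x-axis; with |LE| = 29.2, E = (35.27, -35.06). ∠LER = 73.9° gives ER at -168.8° from the x-axis; with |ER| = 27.9, R = (7.904, -40.47). ∠ERA = 62.2° gives RA at 73.40° from the x-axis; with |RA| = 26.3, A = (15.42, -15.27). ∠RAM = 73.0° gives AM at -33.60° from the x-axis; with |AM| = 19.1, M = (31.33, -25.84). ∠AMD = 80.1° gives MD at -133.5° from the x-axis; with |MD| = 22.3, D = (15.98, -42.02). Then |LD| = |D − L| = 33.43.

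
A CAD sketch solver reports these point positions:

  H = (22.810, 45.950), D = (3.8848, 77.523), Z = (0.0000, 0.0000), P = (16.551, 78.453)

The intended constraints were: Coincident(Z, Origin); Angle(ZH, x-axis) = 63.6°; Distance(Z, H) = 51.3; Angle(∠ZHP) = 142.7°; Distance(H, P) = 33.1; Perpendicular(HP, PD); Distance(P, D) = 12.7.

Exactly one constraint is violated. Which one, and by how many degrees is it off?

Perpendicular(HP, PD) — off by 6.70°.

Z = (0.00, 0.00) ✓; ZH at 63.60° ✓; |ZH| = 51.30 ✓; ∠ZHP = 142.7° ✓; |HP| = 33.10 ✓; ∠(HP, PD) = 83.30° ✗; |PD| = 12.70 ✓.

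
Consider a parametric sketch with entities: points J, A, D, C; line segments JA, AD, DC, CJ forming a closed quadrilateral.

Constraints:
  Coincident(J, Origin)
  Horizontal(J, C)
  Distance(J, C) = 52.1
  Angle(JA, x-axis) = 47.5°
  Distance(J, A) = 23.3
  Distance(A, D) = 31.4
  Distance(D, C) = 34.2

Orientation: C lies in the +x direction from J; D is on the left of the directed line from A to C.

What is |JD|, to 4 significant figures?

54.09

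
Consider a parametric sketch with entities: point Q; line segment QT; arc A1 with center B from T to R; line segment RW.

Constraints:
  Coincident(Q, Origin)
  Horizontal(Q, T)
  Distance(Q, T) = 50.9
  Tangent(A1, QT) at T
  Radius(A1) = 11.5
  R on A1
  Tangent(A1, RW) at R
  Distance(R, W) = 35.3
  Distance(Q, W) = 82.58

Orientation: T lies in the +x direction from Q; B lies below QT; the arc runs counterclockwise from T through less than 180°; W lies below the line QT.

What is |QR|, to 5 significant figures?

47.988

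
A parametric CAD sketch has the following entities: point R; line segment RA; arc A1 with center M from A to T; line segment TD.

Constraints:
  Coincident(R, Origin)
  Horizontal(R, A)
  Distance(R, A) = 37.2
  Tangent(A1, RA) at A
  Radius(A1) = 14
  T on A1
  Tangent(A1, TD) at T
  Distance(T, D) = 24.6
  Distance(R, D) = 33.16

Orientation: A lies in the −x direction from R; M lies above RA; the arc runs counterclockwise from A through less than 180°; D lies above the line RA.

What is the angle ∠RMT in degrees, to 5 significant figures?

5.0709°

Checks: |RA| = 37.20 ✓; ∠(MA, AR) = 90.00° ✓; |MT| = 14.00 ✓; ∠(MT, TD) = 90.00° ✓; |TD| = 24.60 ✓; |RD| = 33.16 ✓.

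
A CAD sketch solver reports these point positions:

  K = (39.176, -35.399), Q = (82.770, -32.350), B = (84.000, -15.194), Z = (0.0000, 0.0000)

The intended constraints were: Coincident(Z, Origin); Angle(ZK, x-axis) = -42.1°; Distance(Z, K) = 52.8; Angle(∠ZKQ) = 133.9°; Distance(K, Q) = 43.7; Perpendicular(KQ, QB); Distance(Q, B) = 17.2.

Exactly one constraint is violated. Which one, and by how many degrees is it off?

Perpendicular(KQ, QB) — off by 8.10°.

Z = (0.00, 0.00) ✓; ZK at -42.10° ✓; |ZK| = 52.80 ✓; ∠ZKQ = 133.9° ✓; |KQ| = 43.70 ✓; ∠(KQ, QB) = 81.90° ✗; |QB| = 17.20 ✓.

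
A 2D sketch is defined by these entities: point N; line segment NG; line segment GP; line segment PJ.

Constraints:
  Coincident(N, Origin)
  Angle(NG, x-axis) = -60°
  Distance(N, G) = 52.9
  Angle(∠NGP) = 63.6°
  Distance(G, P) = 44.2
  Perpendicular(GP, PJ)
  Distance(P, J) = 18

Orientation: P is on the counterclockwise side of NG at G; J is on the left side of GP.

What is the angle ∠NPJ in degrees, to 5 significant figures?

23.577°

∠NGP = 63.6°, so GP runs at -60.0° + (180° − 63.6°) = 56.400° from the x-axis; with |GP| = 44.2, P = G + 44.2·(cos 56.400°, sin 56.400°) = (50.910, -8.9976). The perpendicularity gives PJ at right angles to GP; with |PJ| = 18.0 on the left of GP, J = P + 18.0·(-0.83292, 0.55339) = (35.917, 0.96342). Then cos ∠NPJ = PN·PJ / (|PN||PJ|), giving 23.577°.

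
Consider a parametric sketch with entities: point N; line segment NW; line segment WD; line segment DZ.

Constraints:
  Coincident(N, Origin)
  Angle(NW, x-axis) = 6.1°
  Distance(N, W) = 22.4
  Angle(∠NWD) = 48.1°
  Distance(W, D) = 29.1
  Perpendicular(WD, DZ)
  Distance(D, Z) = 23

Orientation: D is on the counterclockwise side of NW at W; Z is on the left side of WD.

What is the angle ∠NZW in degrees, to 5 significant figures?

14.215°

N is at the origin; NW runs at 6.1° with length 22.4, so W = 22.4·(cos 6.1°, sin 6.1°) = (22.273, 2.3803). ∠NWD = 48.1°, so WD runs at 6.1° + (180° − 48.1°) = 138.00° from the x-axis; with |WD| = 29.1, D = W + 29.1·(cos 138.00°, sin 138.00°) = (0.64766, 21.852). The perpendicularity gives DZ at right angles to WD; with |DZ| = 23.0 on the left of WD, Z = D + 23.0·(-0.66913, -0.74314) = (-14.742, 4.7597). Then cos ∠NZW = ZN·ZW / (|ZN||ZW|), giving 14.215°.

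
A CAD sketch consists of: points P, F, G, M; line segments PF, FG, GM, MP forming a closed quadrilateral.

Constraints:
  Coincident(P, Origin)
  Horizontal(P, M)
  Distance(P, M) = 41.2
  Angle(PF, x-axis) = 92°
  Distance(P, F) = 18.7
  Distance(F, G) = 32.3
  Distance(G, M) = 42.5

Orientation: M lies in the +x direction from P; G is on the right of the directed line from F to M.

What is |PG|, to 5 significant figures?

13.604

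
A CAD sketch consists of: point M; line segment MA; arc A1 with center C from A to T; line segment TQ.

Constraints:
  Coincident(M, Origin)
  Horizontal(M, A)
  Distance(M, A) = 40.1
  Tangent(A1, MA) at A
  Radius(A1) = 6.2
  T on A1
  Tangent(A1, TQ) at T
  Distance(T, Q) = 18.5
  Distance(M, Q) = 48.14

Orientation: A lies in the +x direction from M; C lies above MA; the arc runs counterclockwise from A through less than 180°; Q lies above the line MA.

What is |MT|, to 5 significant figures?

46.725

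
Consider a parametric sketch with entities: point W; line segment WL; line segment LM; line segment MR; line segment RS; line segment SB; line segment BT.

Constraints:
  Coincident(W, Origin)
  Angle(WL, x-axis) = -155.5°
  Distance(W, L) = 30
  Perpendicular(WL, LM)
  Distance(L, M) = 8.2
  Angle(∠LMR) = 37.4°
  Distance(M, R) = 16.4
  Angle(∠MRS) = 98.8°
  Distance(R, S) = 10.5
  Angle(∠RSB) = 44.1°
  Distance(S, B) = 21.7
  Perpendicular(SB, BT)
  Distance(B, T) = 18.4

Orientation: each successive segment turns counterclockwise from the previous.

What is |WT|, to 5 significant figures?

13.020

∠RSB = 44.1° gives SB at -65.800° from the x-axis; with |SB| = 21.7, B = (-21.098, -19.827). The perpendicularity gives BT at right angles to SB, so BT runs at 24.200°; with |BT| = 18.4, T = (-4.3146, -12.284). Then |WT| = |T − W| = 13.020.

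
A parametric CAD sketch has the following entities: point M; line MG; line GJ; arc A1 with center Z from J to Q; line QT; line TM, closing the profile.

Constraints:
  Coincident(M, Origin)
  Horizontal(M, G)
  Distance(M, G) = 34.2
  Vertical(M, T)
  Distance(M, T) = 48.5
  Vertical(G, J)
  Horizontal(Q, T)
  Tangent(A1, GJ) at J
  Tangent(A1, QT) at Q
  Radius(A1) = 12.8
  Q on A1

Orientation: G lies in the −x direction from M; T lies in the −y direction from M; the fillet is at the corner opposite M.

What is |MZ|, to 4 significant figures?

41.62

M is at the origin; MG is horizontal with |MG| = 34.2 and G on the −x side, so G = (-34.20, 0.000). M and T share the same x with |MT| = 48.5 and T on the −y side, so T = (0.000, -48.50). The virtual corner opposite M is at (-34.20, -48.50). A1 meets GJ tangentially, so ZJ is at right angles to GJ and the tangent condition forces ZQ to be normal to QT, with radius 12.8, so the center Z sits 12.8 in from both sides at Z = (-21.40, -35.70). Then |MZ| = |Z − M| = 41.62.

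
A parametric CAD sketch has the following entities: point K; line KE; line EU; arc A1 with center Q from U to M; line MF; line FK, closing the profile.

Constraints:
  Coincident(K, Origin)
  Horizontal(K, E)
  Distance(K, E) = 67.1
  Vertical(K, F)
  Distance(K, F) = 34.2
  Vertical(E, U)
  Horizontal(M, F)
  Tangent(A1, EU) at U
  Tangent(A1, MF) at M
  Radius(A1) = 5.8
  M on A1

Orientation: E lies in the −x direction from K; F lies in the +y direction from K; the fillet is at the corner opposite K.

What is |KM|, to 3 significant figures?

70.2

K is at the origin; K and E share the same y with |KE| = 67.1 and E on the −x side, so E = (-67.1, 0.00). KF is vertical with |KF| = 34.2 and F on the +y side, so F = (0.00, 34.2). The virtual corner opposite K is at (-67.1, 34.2). A1 meets EU tangentially, so QU is at right angles to EU and A1 meets MF tangentially, so QM is at right angles to MF, with radius 5.8, so the center Q sits 5.8 in from both sides at Q = (-61.3, 28.4). That places the tangent points at U = (-67.1, 28.4) on EU and M = (-61.3, 34.2) on MF. Then |KM| = |M − K| = 70.2.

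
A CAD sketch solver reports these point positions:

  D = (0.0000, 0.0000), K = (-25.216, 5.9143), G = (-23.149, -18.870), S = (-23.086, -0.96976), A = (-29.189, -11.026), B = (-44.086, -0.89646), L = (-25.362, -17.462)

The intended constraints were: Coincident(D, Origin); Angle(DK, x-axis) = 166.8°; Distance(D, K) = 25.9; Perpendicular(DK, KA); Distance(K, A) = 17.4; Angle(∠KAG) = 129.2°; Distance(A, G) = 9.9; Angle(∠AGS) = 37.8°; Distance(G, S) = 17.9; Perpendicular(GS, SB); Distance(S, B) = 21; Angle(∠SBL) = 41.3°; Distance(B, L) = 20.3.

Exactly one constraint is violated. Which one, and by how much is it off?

Distance(B, L) = 20.3 — off by 4.70.

D = (0.00, 0.00) ✓; DK at 166.8° ✓; |DK| = 25.90 ✓; ∠(DK, KA) = 90.00° ✓; |KA| = 17.40 ✓; ∠KAG = 129.2° ✓; |AG| = 9.900 ✓; ∠AGS = 37.80° ✓; |GS| = 17.90 ✓; ∠(GS, SB) = 90.00° ✓; |SB| = 21.00 ✓; ∠SBL = 41.30° ✓; |BL| = 25.00 ✗.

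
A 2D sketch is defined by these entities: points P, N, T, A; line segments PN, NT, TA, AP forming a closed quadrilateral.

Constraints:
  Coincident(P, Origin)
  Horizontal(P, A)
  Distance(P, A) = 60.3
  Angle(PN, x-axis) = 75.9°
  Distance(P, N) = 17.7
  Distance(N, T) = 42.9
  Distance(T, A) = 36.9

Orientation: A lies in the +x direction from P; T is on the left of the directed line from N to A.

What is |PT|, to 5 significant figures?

55.192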